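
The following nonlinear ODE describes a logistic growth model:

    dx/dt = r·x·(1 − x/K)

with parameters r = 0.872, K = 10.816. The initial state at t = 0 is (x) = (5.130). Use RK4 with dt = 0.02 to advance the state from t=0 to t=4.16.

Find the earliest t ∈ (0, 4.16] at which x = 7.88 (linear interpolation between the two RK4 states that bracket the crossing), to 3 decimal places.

t=0.000: state=(5.130)
step 1 (dt=0.02): k1=(2.352), k2=(2.353), k3=(2.353), k4=(2.354); state += dt/6·(k1+2k2+2k3+k4)
t=0.020: state=(5.177)
t=0.040: state=(5.224)
t=0.060: state=(5.271)
continuing one RK4 step at a time; state shown every 10 steps (Δt=0.2):
t=0.200: state=(5.601)
t=0.400: state=(6.070)
t=0.600: state=(6.528)
t=0.800: state=(6.970)
t=1.000: state=(7.391)
t=1.200: state=(7.785)
t=1.240: state=(7.861)
next step: t=1.260: state=(7.898) — x has crossed 7.88
linear interpolation between t=1.240 (7.86092) and t=1.260 (7.89823) → t≈1.250

t = 1.250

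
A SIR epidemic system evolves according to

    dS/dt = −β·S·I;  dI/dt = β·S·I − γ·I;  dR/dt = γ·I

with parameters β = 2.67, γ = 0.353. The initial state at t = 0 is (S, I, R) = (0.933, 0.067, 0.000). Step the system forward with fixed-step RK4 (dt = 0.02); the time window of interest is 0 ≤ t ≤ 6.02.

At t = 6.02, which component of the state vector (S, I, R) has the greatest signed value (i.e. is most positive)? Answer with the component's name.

t=0.000: state=(0.933, 0.067, 0.000)
step 1 (dt=0.02): k1=(-0.167, 0.143, 0.024), k2=(-0.170, 0.146, 0.024), k3=(-0.170, 0.146, 0.024), k4=(-0.174, 0.149, 0.025); state += dt/6·(k1+2k2+2k3+k4)
t=0.020: state=(0.930, 0.070, 0.000)
t=0.040: state=(0.926, 0.073, 0.001)
t=0.060: state=(0.922, 0.076, 0.002)
continuing one RK4 step at a time; state shown every 10 steps (Δt=0.2):
t=0.200: state=(0.892, 0.102, 0.006)
t=0.400: state=(0.835, 0.150, 0.015)
t=0.600: state=(0.758, 0.215, 0.027)
t=0.800: state=(0.662, 0.292, 0.045)
t=1.000: state=(0.554, 0.377, 0.069)
t=1.200: state=(0.443, 0.459, 0.099)
t=1.400: state=(0.340, 0.526, 0.133)
t=1.600: state=(0.253, 0.574, 0.172)
t=1.800: state=(0.185, 0.601, 0.214)
t=2.000: state=(0.134, 0.609, 0.257)
t=2.200: state=(0.097, 0.604, 0.300)
t=2.400: state=(0.070, 0.588, 0.342)
t=2.600: state=(0.052, 0.566, 0.383)
t=2.800: state=(0.038, 0.540, 0.422)
t=3.000: state=(0.029, 0.512, 0.459)
t=3.200: state=(0.022, 0.484, 0.494)
t=3.400: state=(0.017, 0.456, 0.527)
t=3.600: state=(0.014, 0.428, 0.558)
t=3.800: state=(0.011, 0.401, 0.588)
t=4.000: state=(0.009, 0.376, 0.615)
t=4.200: state=(0.007, 0.352, 0.641)
t=4.400: state=(0.006, 0.329, 0.665)
t=4.600: state=(0.005, 0.308, 0.687)
t=4.800: state=(0.004, 0.287, 0.708)
t=5.000: state=(0.004, 0.268, 0.728)
t=5.200: state=(0.003, 0.251, 0.746)
t=5.400: state=(0.003, 0.234, 0.763)
t=5.600: state=(0.003, 0.218, 0.779)
t=5.800: state=(0.002, 0.204, 0.794)
t=6.000: state=(0.002, 0.190, 0.808)
t=6.020: state=(0.002, 0.189, 0.809)
compare at T: S=0.002, I=0.189, R=0.809

largest component: R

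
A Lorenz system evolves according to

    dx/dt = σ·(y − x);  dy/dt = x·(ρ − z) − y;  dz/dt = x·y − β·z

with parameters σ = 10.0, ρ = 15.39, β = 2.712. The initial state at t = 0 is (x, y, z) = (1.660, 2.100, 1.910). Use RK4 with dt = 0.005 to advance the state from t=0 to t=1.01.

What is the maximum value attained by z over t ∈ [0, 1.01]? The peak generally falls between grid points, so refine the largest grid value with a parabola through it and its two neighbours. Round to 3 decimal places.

t=0.000: state=(1.660, 2.100, 1.910)
step 1 (dt=0.005): k1=(4.400, 20.277, -1.694), k2=(4.797, 20.381, -1.575), k3=(4.790, 20.394, -1.573), k4=(5.180, 20.511, -1.451); state += dt/6·(k1+2k2+2k3+k4)
t=0.005: state=(1.684, 2.202, 1.902)
t=0.010: state=(1.712, 2.305, 1.896)
t=0.015: state=(1.743, 2.410, 1.890)
continuing one RK4 step at a time; state shown every 10 steps (Δt=0.05):
t=0.050: state=(2.061, 3.205, 1.897)
t=0.100: state=(2.800, 4.622, 2.099)
t=0.150: state=(3.901, 6.505, 2.704)
t=0.200: state=(5.422, 8.910, 4.045)
t=0.250: state=(7.370, 11.615, 6.626)
t=0.300: state=(9.545, 13.801, 10.893)
t=0.350: state=(11.349, 13.978, 16.471)
t=0.400: state=(11.873, 11.146, 21.397)
t=0.450: state=(10.623, 6.555, 23.406)
t=0.500: state=(8.143, 2.678, 22.428)
t=0.550: state=(5.489, 0.571, 20.067)
t=0.600: state=(3.359, -0.200, 17.549)
t=0.650: state=(1.919, -0.328, 15.289)
t=0.700: state=(1.051, -0.241, 13.330)
t=0.750: state=(0.568, -0.120, 11.633)
t=0.800: state=(0.319, -0.021, 10.156)
t=0.850: state=(0.202, 0.052, 8.869)
t=0.900: state=(0.155, 0.109, 7.745)
t=0.950: state=(0.148, 0.163, 6.764)
t=1.000: state=(0.167, 0.224, 5.907)
t=1.010: state=(0.173, 0.238, 5.750)
largest grid value and its neighbours: z(0.450)=23.40566, z(0.455)=23.42097, z(0.460)=23.40636
parabola through these three points peaks at t≈0.455 with z≈23.42097

max z = 23.421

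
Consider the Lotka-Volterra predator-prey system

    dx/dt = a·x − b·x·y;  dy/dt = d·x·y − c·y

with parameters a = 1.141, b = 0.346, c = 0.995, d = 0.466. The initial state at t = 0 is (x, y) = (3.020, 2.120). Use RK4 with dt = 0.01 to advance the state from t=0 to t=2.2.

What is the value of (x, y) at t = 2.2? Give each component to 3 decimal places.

t=0.000: state=(3.020, 2.120)
step 1 (dt=0.01): k1=(1.231, 0.874), k2=(1.229, 0.882), k3=(1.228, 0.882), k4=(1.226, 0.890); state += dt/6·(k1+2k2+2k3+k4)
t=0.010: state=(3.032, 2.129)
t=0.020: state=(3.045, 2.138)
t=0.030: state=(3.057, 2.147)
continuing one RK4 step at a time; state shown every 10 steps (Δt=0.1):
t=0.100: state=(3.141, 2.216)
t=0.200: state=(3.254, 2.328)
t=0.300: state=(3.358, 2.459)
t=0.400: state=(3.448, 2.608)
t=0.500: state=(3.521, 2.778)
t=0.600: state=(3.573, 2.967)
t=0.700: state=(3.602, 3.175)
t=0.800: state=(3.603, 3.400)
t=0.900: state=(3.576, 3.639)
t=1.000: state=(3.519, 3.887)
t=1.100: state=(3.433, 4.138)
t=1.200: state=(3.320, 4.385)
t=1.300: state=(3.184, 4.620)
t=1.400: state=(3.031, 4.834)
t=1.500: state=(2.864, 5.021)
t=1.600: state=(2.691, 5.173)
t=1.700: state=(2.517, 5.287)
t=1.800: state=(2.346, 5.361)
t=1.900: state=(2.183, 5.393)
t=2.000: state=(2.030, 5.385)
t=2.100: state=(1.890, 5.341)
t=2.200: state=(1.763, 5.265)

(x, y) = (1.763, 5.265)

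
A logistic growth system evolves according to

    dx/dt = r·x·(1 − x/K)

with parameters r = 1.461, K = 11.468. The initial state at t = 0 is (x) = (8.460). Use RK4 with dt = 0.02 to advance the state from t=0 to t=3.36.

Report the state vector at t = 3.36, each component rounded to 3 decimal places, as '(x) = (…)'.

t=0.000: state=(8.460)
step 1 (dt=0.02): k1=(3.242), k2=(3.219), k3=(3.219), k4=(3.197); state += dt/6·(k1+2k2+2k3+k4)
t=0.020: state=(8.524)
t=0.040: state=(8.588)
t=0.060: state=(8.650)
continuing one RK4 step at a time; state shown every 10 steps (Δt=0.2):
t=0.200: state=(9.062)
t=0.400: state=(9.571)
t=0.600: state=(9.990)
t=0.800: state=(10.327)
t=1.000: state=(10.594)
t=1.200: state=(10.803)
t=1.400: state=(10.964)
t=1.600: state=(11.087)
t=1.800: state=(11.181)
t=2.000: state=(11.253)
t=2.200: state=(11.306)
t=2.400: state=(11.347)
t=2.600: state=(11.377)
t=2.800: state=(11.400)
t=3.000: state=(11.417)
t=3.200: state=(11.430)
t=3.360: state=(11.438)

(x) = (11.438)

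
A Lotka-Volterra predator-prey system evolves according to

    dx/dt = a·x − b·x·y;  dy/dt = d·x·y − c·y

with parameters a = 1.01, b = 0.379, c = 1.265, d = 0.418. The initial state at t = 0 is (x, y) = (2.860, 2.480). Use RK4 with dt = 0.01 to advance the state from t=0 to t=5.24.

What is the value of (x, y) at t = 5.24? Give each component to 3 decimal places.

(x, y) = (2.807, 2.546)

t=0.000: state=(2.860, 2.480)
step 1 (dt=0.01): k1=(0.200, -0.172), k2=(0.201, -0.171), k3=(0.201, -0.171), k4=(0.202, -0.170); state += dt/6·(k1+2k2+2k3+k4)
t=0.010: state=(2.862, 2.478)
t=0.020: state=(2.864, 2.477)
t=0.030: state=(2.866, 2.475)
continuing one RK4 step at a time; state shown every 20 steps (Δt=0.2):
t=0.200: state=(2.904, 2.450)
t=0.400: state=(2.954, 2.430)
t=0.600: state=(3.008, 2.421)
t=0.800: state=(3.064, 2.423)
t=1.000: state=(3.120, 2.436)
t=1.200: state=(3.172, 2.461)
t=1.400: state=(3.217, 2.496)
t=1.600: state=(3.253, 2.540)
t=1.800: state=(3.278, 2.591)
t=2.000: state=(3.289, 2.648)
t=2.200: state=(3.286, 2.707)
t=2.400: state=(3.268, 2.764)
t=2.600: state=(3.237, 2.818)
t=2.800: state=(3.194, 2.863)
t=3.000: state=(3.143, 2.897)
t=3.200: state=(3.085, 2.918)
t=3.400: state=(3.025, 2.925)
t=3.600: state=(2.967, 2.918)
t=3.800: state=(2.912, 2.897)
t=4.000: state=(2.865, 2.863)
t=4.200: state=(2.827, 2.820)
t=4.400: state=(2.799, 2.770)
t=4.600: state=(2.782, 2.716)
t=4.800: state=(2.777, 2.660)
t=5.000: state=(2.784, 2.606)
t=5.200: state=(2.802, 2.555)
t=5.240: state=(2.807, 2.546)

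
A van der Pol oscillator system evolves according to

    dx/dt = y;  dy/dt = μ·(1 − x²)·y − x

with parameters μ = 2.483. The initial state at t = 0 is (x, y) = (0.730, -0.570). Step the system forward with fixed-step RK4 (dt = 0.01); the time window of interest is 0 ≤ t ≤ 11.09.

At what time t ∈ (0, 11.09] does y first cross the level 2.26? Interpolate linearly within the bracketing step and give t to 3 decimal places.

t=0.000: state=(0.730, -0.570)
step 1 (dt=0.01): k1=(-0.570, -1.391), k2=(-0.577, -1.402), k3=(-0.577, -1.402), k4=(-0.584, -1.414); state += dt/6·(k1+2k2+2k3+k4)
t=0.010: state=(0.724, -0.584)
t=0.020: state=(0.718, -0.598)
t=0.030: state=(0.712, -0.613)
continuing one RK4 step at a time; state shown every 50 steps (Δt=0.5):
t=0.500: state=(0.190, -1.850)
t=1.000: state=(-1.364, -3.352)
t=1.500: state=(-1.942, 0.076)
t=2.000: state=(-1.827, 0.294)
t=2.500: state=(-1.667, 0.349)
t=3.000: state=(-1.473, 0.431)
t=3.500: state=(-1.222, 0.596)
t=4.000: state=(-0.833, 1.053)
t=4.380: state=(-0.250, 2.255)
next step: t=4.390: state=(-0.227, 2.310) — y has crossed 2.26
linear interpolation between t=4.380 (2.25454) and t=4.390 (2.31037) → t≈4.381

t = 4.381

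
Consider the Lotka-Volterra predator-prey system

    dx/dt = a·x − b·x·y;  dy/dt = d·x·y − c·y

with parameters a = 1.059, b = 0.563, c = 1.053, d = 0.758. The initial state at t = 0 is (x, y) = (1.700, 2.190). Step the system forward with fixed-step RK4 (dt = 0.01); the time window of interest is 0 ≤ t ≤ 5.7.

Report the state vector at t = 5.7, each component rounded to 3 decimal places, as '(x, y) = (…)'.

(x, y) = (1.764, 2.033)

t=0.000: state=(1.700, 2.190)
step 1 (dt=0.01): k1=(-0.296, 0.516), k2=(-0.298, 0.514), k3=(-0.298, 0.514), k4=(-0.300, 0.512); state += dt/6·(k1+2k2+2k3+k4)
t=0.010: state=(1.697, 2.195)
t=0.020: state=(1.694, 2.200)
t=0.030: state=(1.691, 2.205)
continuing one RK4 step at a time; state shown every 20 steps (Δt=0.2):
t=0.200: state=(1.633, 2.284)
t=0.400: state=(1.554, 2.356)
t=0.600: state=(1.469, 2.401)
t=0.800: state=(1.384, 2.414)
t=1.000: state=(1.304, 2.397)
t=1.200: state=(1.233, 2.353)
t=1.400: state=(1.173, 2.288)
t=1.600: state=(1.126, 2.206)
t=1.800: state=(1.091, 2.113)
t=2.000: state=(1.069, 2.016)
t=2.200: state=(1.058, 1.919)
t=2.400: state=(1.059, 1.825)
t=2.600: state=(1.071, 1.737)
t=2.800: state=(1.094, 1.658)
t=3.000: state=(1.126, 1.589)
t=3.200: state=(1.168, 1.532)
t=3.400: state=(1.218, 1.487)
t=3.600: state=(1.275, 1.455)
t=3.800: state=(1.340, 1.437)
t=4.000: state=(1.409, 1.433)
t=4.200: state=(1.481, 1.446)
t=4.400: state=(1.553, 1.474)
t=4.600: state=(1.622, 1.519)
t=4.800: state=(1.684, 1.581)
t=5.000: state=(1.734, 1.660)
t=5.200: state=(1.769, 1.754)
t=5.400: state=(1.784, 1.861)
t=5.600: state=(1.776, 1.975)
t=5.700: state=(1.764, 2.033)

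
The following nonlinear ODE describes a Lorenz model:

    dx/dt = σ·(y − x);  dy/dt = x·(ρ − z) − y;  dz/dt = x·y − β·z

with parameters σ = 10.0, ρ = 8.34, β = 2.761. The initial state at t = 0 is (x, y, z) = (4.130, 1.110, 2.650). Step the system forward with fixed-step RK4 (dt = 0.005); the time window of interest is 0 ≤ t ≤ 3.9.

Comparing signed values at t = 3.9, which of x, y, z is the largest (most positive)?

largest component: z

t=0.000: state=(4.130, 1.110, 2.650)
step 1 (dt=0.005): k1=(-30.200, 22.390, -2.732), k2=(-28.885, 21.932, -2.570), k3=(-28.930, 21.950, -2.572), k4=(-27.656, 21.508, -2.420); state += dt/6·(k1+2k2+2k3+k4)
t=0.005: state=(3.985, 1.220, 2.637)
t=0.010: state=(3.853, 1.325, 2.626)
t=0.015: state=(3.732, 1.427, 2.616)
continuing one RK4 step at a time; state shown every 40 steps (Δt=0.2):
t=0.200: state=(3.320, 4.148, 2.889)
t=0.400: state=(5.598, 6.760, 5.662)
t=0.600: state=(6.435, 5.871, 9.793)
t=0.800: state=(4.332, 3.263, 9.247)
t=1.000: state=(3.055, 2.843, 6.879)
t=1.200: state=(3.254, 3.612, 5.471)
t=1.400: state=(4.304, 4.934, 5.677)
t=1.600: state=(5.357, 5.648, 7.410)
t=1.800: state=(5.184, 4.771, 8.623)
t=2.000: state=(4.242, 3.842, 7.983)
t=2.200: state=(3.830, 3.822, 6.881)
t=2.400: state=(4.122, 4.386, 6.451)
t=2.600: state=(4.697, 4.950, 6.940)
t=2.800: state=(4.939, 4.905, 7.733)
t=3.000: state=(4.636, 4.417, 7.883)
t=3.200: state=(4.268, 4.155, 7.416)
t=3.400: state=(4.229, 4.296, 6.994)
t=3.600: state=(4.461, 4.601, 7.007)
t=3.800: state=(4.679, 4.736, 7.352)
t=3.900: state=(4.701, 4.688, 7.514)
compare at T: x=4.701, y=4.688, z=7.514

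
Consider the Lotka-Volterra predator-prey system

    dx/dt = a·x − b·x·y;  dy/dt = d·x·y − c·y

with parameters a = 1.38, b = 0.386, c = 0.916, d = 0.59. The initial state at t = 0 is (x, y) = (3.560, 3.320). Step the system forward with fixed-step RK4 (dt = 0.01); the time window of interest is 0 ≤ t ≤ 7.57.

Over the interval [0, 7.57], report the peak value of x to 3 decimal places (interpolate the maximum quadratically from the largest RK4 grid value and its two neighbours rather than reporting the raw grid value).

max x = 3.571

t=0.000: state=(3.560, 3.320)
step 1 (dt=0.01): k1=(0.351, 3.932), k2=(0.324, 3.959), k3=(0.324, 3.959), k4=(0.296, 3.986); state += dt/6·(k1+2k2+2k3+k4)
t=0.010: state=(3.563, 3.360)
t=0.020: state=(3.566, 3.400)
t=0.030: state=(3.568, 3.440)
continuing one RK4 step at a time; state shown every 25 steps (Δt=0.25):
t=0.250: state=(3.462, 4.453)
t=0.500: state=(2.991, 5.723)
t=0.750: state=(2.306, 6.735)
t=1.000: state=(1.657, 7.163)
t=1.250: state=(1.176, 7.005)
t=1.500: state=(0.865, 6.465)
t=1.750: state=(0.677, 5.754)
t=2.000: state=(0.569, 5.013)
t=2.250: state=(0.512, 4.315)
t=2.500: state=(0.492, 3.695)
t=2.750: state=(0.499, 3.160)
t=3.000: state=(0.531, 2.711)
t=3.250: state=(0.588, 2.341)
t=3.500: state=(0.673, 2.043)
t=3.750: state=(0.789, 1.809)
t=4.000: state=(0.944, 1.634)
t=4.250: state=(1.146, 1.515)
t=4.500: state=(1.403, 1.453)
t=4.750: state=(1.722, 1.454)
t=5.000: state=(2.107, 1.533)
t=5.250: state=(2.546, 1.717)
t=5.500: state=(3.001, 2.056)
t=5.750: state=(3.388, 2.624)
t=6.000: state=(3.570, 3.498)
t=6.250: state=(3.405, 4.676)
t=6.500: state=(2.879, 5.933)
t=6.750: state=(2.184, 6.857)
t=7.000: state=(1.559, 7.173)
t=7.250: state=(1.110, 6.931)
t=7.500: state=(0.825, 6.347)
t=7.570: state=(0.767, 6.152)
largest grid value and its neighbours: x(6.010)=3.57088, x(6.020)=3.57107, x(6.030)=3.57067
parabola through these three points peaks at t≈6.018 with x≈3.57108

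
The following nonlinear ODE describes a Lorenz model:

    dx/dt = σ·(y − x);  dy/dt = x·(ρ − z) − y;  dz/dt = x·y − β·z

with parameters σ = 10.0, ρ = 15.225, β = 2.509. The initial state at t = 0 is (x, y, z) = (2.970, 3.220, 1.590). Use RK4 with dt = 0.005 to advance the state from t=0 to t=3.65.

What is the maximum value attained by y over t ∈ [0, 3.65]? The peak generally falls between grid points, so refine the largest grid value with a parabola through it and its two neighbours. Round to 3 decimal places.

t=0.000: state=(2.970, 3.220, 1.590)
step 1 (dt=0.005): k1=(2.500, 37.276, 5.574), k2=(3.369, 37.227, 5.837), k3=(3.346, 37.254, 5.842), k4=(4.195, 37.231, 6.111); state += dt/6·(k1+2k2+2k3+k4)
t=0.005: state=(2.987, 3.406, 1.619)
t=0.010: state=(3.012, 3.592, 1.651)
t=0.015: state=(3.045, 3.779, 1.686)
continuing one RK4 step at a time; state shown every 40 steps (Δt=0.2):
t=0.200: state=(8.279, 12.599, 8.155)
t=0.400: state=(9.463, 4.452, 23.305)
t=0.600: state=(1.202, -0.642, 14.825)
t=0.800: state=(-0.279, -0.520, 8.960)
t=1.000: state=(-0.820, -1.238, 5.499)
t=1.200: state=(-2.504, -3.992, 3.989)
t=1.400: state=(-7.784, -11.427, 8.985)
t=1.600: state=(-9.392, -5.699, 21.973)
t=1.800: state=(-2.242, -0.390, 15.061)
t=2.000: state=(-0.938, -0.996, 9.238)
t=2.200: state=(-1.796, -2.648, 5.960)
t=2.400: state=(-5.051, -7.668, 6.372)
t=2.600: state=(-10.269, -10.844, 17.919)
t=2.800: state=(-5.002, -1.701, 18.277)
t=3.000: state=(-1.722, -1.376, 11.592)
t=3.200: state=(-2.281, -3.111, 7.658)
t=3.400: state=(-5.394, -7.776, 7.934)
t=3.600: state=(-9.609, -9.831, 17.624)
t=3.650: state=(-9.276, -7.750, 19.496)
largest grid value and its neighbours: y(0.250)=14.07392, y(0.255)=14.09695, y(0.260)=14.09123
parabola through these three points peaks at t≈0.257 with y≈14.09826

max y = 14.098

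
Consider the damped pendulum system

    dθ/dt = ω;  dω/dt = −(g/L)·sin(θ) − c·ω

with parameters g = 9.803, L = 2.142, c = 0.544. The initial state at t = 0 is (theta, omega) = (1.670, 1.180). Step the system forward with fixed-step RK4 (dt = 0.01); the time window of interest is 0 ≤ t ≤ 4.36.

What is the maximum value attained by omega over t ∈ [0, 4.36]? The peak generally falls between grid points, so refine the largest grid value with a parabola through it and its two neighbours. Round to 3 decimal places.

t=0.000: state=(1.670, 1.180)
step 1 (dt=0.01): k1=(1.180, -5.196), k2=(1.154, -5.179), k3=(1.154, -5.179), k4=(1.128, -5.162); state += dt/6·(k1+2k2+2k3+k4)
t=0.010: state=(1.682, 1.128)
t=0.020: state=(1.693, 1.077)
t=0.030: state=(1.703, 1.026)
continuing one RK4 step at a time; state shown every 20 steps (Δt=0.2):
t=0.200: state=(1.807, 0.207)
t=0.400: state=(1.760, -0.660)
t=0.600: state=(1.547, -1.454)
t=0.800: state=(1.185, -2.150)
t=1.000: state=(0.702, -2.625)
t=1.200: state=(0.161, -2.710)
t=1.400: state=(-0.351, -2.340)
t=1.600: state=(-0.753, -1.636)
t=1.800: state=(-0.996, -0.794)
t=2.000: state=(-1.071, 0.039)
t=2.200: state=(-0.987, 0.783)
t=2.400: state=(-0.768, 1.372)
t=2.600: state=(-0.454, 1.728)
t=2.800: state=(-0.097, 1.783)
t=3.000: state=(0.239, 1.531)
t=3.200: state=(0.500, 1.053)
t=3.400: state=(0.653, 0.464)
t=3.600: state=(0.686, -0.129)
t=3.800: state=(0.607, -0.643)
t=4.000: state=(0.438, -1.012)
t=4.200: state=(0.215, -1.186)
t=4.360: state=(0.024, -1.170)
largest grid value and its neighbours: omega(2.720)=1.79938, omega(2.730)=1.80009, omega(2.740)=1.80001
parabola through these three points peaks at t≈2.734 with omega≈1.80016

max omega = 1.800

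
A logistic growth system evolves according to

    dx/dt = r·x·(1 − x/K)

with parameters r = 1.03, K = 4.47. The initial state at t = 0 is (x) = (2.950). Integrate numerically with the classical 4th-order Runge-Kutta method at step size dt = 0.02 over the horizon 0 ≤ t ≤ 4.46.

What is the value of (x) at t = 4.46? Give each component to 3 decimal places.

t=0.000: state=(2.950)
step 1 (dt=0.02): k1=(1.033), k2=(1.030), k3=(1.030), k4=(1.026); state += dt/6·(k1+2k2+2k3+k4)
t=0.020: state=(2.971)
t=0.040: state=(2.991)
t=0.060: state=(3.011)
continuing one RK4 step at a time; state shown every 10 steps (Δt=0.2):
t=0.200: state=(3.149)
t=0.400: state=(3.333)
t=0.600: state=(3.498)
t=0.800: state=(3.646)
t=1.000: state=(3.775)
t=1.200: state=(3.888)
t=1.400: state=(3.985)
t=1.600: state=(4.067)
t=1.800: state=(4.136)
t=2.000: state=(4.195)
t=2.200: state=(4.243)
t=2.400: state=(4.284)
t=2.600: state=(4.317)
t=2.800: state=(4.345)
t=3.000: state=(4.368)
t=3.200: state=(4.386)
t=3.400: state=(4.402)
t=3.600: state=(4.414)
t=3.800: state=(4.424)
t=4.000: state=(4.433)
t=4.200: state=(4.440)
t=4.400: state=(4.445)
t=4.460: state=(4.447)

(x) = (4.447)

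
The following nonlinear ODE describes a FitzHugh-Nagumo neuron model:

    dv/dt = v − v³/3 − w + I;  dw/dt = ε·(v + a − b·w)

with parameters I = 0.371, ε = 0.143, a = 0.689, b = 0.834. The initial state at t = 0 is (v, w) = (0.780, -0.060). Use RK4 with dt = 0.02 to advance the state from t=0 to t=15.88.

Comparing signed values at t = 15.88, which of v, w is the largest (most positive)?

t=0.000: state=(0.780, -0.060)
step 1 (dt=0.02): k1=(1.053, 0.217), k2=(1.055, 0.218), k3=(1.055, 0.218), k4=(1.056, 0.220); state += dt/6·(k1+2k2+2k3+k4)
t=0.020: state=(0.801, -0.056)
t=0.040: state=(0.822, -0.051)
t=0.060: state=(0.843, -0.047)
continuing one RK4 step at a time; state shown every 50 steps (Δt=1):
t=1.000: state=(1.606, 0.210)
t=2.000: state=(1.698, 0.507)
t=3.000: state=(1.585, 0.765)
t=4.000: state=(1.438, 0.975)
t=5.000: state=(1.269, 1.141)
t=6.000: state=(1.066, 1.263)
t=7.000: state=(0.788, 1.340)
t=8.000: state=(0.304, 1.359)
t=9.000: state=(-0.806, 1.274)
t=10.000: state=(-1.875, 1.026)
t=11.000: state=(-1.922, 0.743)
t=12.000: state=(-1.834, 0.499)
t=13.000: state=(-1.740, 0.295)
t=14.000: state=(-1.649, 0.127)
t=15.000: state=(-1.560, -0.011)
t=15.880: state=(-1.484, -0.109)
compare at T: v=-1.484, w=-0.109

largest component: w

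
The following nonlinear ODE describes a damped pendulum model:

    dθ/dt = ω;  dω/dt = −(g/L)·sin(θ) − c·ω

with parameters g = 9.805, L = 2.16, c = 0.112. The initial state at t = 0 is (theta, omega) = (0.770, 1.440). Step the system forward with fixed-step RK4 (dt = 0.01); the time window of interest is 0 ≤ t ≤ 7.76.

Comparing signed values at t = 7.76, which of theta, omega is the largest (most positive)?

t=0.000: state=(0.770, 1.440)
step 1 (dt=0.01): k1=(1.440, -3.321), k2=(1.423, -3.343), k3=(1.423, -3.343), k4=(1.407, -3.364); state += dt/6·(k1+2k2+2k3+k4)
t=0.010: state=(0.784, 1.407)
t=0.020: state=(0.798, 1.373)
t=0.030: state=(0.812, 1.338)
continuing one RK4 step at a time; state shown every 50 steps (Δt=0.5):
t=0.500: state=(1.024, -0.464)
t=1.000: state=(0.376, -1.931)
t=1.500: state=(-0.585, -1.560)
t=2.000: state=(-0.954, 0.165)
t=2.500: state=(-0.457, 1.671)
t=3.000: state=(0.441, 1.580)
t=3.500: state=(0.874, 0.042)
t=4.000: state=(0.492, -1.446)
t=4.500: state=(-0.332, -1.539)
t=5.000: state=(-0.794, -0.179)
t=5.500: state=(-0.499, 1.258)
t=6.000: state=(0.253, 1.465)
t=6.500: state=(0.720, 0.261)
t=7.000: state=(0.488, -1.105)
t=7.500: state=(-0.197, -1.376)
t=7.760: state=(-0.504, -0.928)
compare at T: theta=-0.504, omega=-0.928

largest component: theta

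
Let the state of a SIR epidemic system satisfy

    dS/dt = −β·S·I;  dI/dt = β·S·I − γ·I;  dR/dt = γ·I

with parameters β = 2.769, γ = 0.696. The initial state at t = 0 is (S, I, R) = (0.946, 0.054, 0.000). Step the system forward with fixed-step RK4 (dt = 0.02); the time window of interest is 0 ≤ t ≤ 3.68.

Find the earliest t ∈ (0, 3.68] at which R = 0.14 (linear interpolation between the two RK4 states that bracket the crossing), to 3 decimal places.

t = 1.206

t=0.000: state=(0.946, 0.054, 0.000)
step 1 (dt=0.02): k1=(-0.141, 0.104, 0.038), k2=(-0.144, 0.106, 0.038), k3=(-0.144, 0.106, 0.038), k4=(-0.147, 0.107, 0.039); state += dt/6·(k1+2k2+2k3+k4)
t=0.020: state=(0.943, 0.056, 0.001)
t=0.040: state=(0.940, 0.058, 0.002)
t=0.060: state=(0.937, 0.061, 0.002)
continuing one RK4 step at a time; state shown every 10 steps (Δt=0.2):
t=0.200: state=(0.912, 0.079, 0.009)
t=0.400: state=(0.866, 0.112, 0.022)
t=0.600: state=(0.804, 0.155, 0.041)
t=0.800: state=(0.728, 0.206, 0.066)
t=1.000: state=(0.640, 0.262, 0.098)
t=1.200: state=(0.545, 0.316, 0.139)
next step: t=1.220: state=(0.535, 0.322, 0.143) — R has crossed 0.14
linear interpolation between t=1.200 (0.13868) and t=1.220 (0.14312) → t≈1.206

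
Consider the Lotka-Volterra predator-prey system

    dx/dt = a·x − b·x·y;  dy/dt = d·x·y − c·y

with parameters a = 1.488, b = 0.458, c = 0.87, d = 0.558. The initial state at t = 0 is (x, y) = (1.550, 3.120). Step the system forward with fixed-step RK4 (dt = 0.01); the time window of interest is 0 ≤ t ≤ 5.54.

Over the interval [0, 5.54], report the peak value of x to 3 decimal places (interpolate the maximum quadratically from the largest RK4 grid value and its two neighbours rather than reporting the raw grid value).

t=0.000: state=(1.550, 3.120)
step 1 (dt=0.01): k1=(0.092, -0.016), k2=(0.092, -0.015), k3=(0.092, -0.015), k4=(0.092, -0.014); state += dt/6·(k1+2k2+2k3+k4)
t=0.010: state=(1.551, 3.120)
t=0.020: state=(1.552, 3.120)
t=0.030: state=(1.553, 3.120)
continuing one RK4 step at a time; state shown every 20 steps (Δt=0.2):
t=0.200: state=(1.568, 3.120)
t=0.400: state=(1.587, 3.126)
t=0.600: state=(1.604, 3.139)
t=0.800: state=(1.619, 3.158)
t=1.000: state=(1.631, 3.181)
t=1.200: state=(1.639, 3.208)
t=1.400: state=(1.643, 3.237)
t=1.600: state=(1.642, 3.268)
t=1.800: state=(1.637, 3.297)
t=2.000: state=(1.628, 3.325)
t=2.200: state=(1.615, 3.348)
t=2.400: state=(1.599, 3.366)
t=2.600: state=(1.581, 3.377)
t=2.800: state=(1.562, 3.382)
t=3.000: state=(1.543, 3.380)
t=3.200: state=(1.525, 3.370)
t=3.400: state=(1.510, 3.354)
t=3.600: state=(1.496, 3.333)
t=3.800: state=(1.487, 3.308)
t=4.000: state=(1.480, 3.280)
t=4.200: state=(1.478, 3.251)
t=4.400: state=(1.480, 3.222)
t=4.600: state=(1.485, 3.194)
t=4.800: state=(1.495, 3.170)
t=5.000: state=(1.507, 3.149)
t=5.200: state=(1.522, 3.133)
t=5.400: state=(1.539, 3.123)
t=5.540: state=(1.552, 3.120)
largest grid value and its neighbours: x(1.470)=1.64311, x(1.480)=1.64311, x(1.490)=1.64310
parabola through these three points peaks at t≈1.476 with x≈1.64311

max x = 1.643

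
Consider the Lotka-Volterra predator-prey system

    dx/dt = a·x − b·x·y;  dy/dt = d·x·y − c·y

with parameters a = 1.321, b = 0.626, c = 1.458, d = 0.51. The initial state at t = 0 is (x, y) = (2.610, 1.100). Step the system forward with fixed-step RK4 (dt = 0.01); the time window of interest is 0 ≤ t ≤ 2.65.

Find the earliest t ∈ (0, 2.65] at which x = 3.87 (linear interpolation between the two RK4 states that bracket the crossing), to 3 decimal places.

t=0.000: state=(2.610, 1.100)
step 1 (dt=0.01): k1=(1.651, -0.140), k2=(1.657, -0.135), k3=(1.657, -0.135), k4=(1.663, -0.130); state += dt/6·(k1+2k2+2k3+k4)
t=0.010: state=(2.627, 1.099)
t=0.020: state=(2.643, 1.097)
t=0.030: state=(2.660, 1.096)
continuing one RK4 step at a time; state shown every 10 steps (Δt=0.1):
t=0.100: state=(2.781, 1.091)
t=0.200: state=(2.965, 1.092)
t=0.300: state=(3.159, 1.103)
t=0.400: state=(3.362, 1.126)
t=0.500: state=(3.572, 1.161)
t=0.600: state=(3.786, 1.211)
t=0.630: state=(3.849, 1.229)
next step: t=0.640: state=(3.871, 1.235) — x has crossed 3.87
linear interpolation between t=0.630 (3.84938) and t=0.640 (3.87060) → t≈0.640

t = 0.640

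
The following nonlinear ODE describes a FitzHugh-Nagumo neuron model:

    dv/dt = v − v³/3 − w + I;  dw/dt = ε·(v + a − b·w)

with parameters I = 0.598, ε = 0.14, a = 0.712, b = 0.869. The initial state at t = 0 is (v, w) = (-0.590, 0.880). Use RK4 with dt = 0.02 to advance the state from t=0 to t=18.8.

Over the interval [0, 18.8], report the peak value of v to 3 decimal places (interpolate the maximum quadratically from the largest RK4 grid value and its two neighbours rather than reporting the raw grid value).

t=0.000: state=(-0.590, 0.880)
step 1 (dt=0.02): k1=(-0.804, -0.090), k2=(-0.808, -0.091), k3=(-0.808, -0.091), k4=(-0.812, -0.092); state += dt/6·(k1+2k2+2k3+k4)
t=0.020: state=(-0.606, 0.878)
t=0.040: state=(-0.622, 0.876)
t=0.060: state=(-0.639, 0.874)
continuing one RK4 step at a time; state shown every 50 steps (Δt=1):
t=1.000: state=(-1.415, 0.738)
t=2.000: state=(-1.683, 0.536)
t=3.000: state=(-1.641, 0.348)
t=4.000: state=(-1.549, 0.192)
t=5.000: state=(-1.451, 0.066)
t=6.000: state=(-1.351, -0.032)
t=7.000: state=(-1.249, -0.106)
t=8.000: state=(-1.142, -0.157)
t=9.000: state=(-1.027, -0.188)
t=10.000: state=(-0.898, -0.200)
t=11.000: state=(-0.737, -0.191)
t=12.000: state=(-0.506, -0.158)
t=13.000: state=(-0.087, -0.088)
t=14.000: state=(0.813, 0.058)
t=15.000: state=(1.689, 0.321)
t=16.000: state=(1.762, 0.610)
t=17.000: state=(1.657, 0.860)
t=18.000: state=(1.530, 1.065)
t=18.800: state=(1.422, 1.200)
largest grid value and its neighbours: v(15.600)=1.77776, v(15.620)=1.77780, v(15.640)=1.77772
parabola through these three points peaks at t≈15.616 with v≈1.77780

max v = 1.778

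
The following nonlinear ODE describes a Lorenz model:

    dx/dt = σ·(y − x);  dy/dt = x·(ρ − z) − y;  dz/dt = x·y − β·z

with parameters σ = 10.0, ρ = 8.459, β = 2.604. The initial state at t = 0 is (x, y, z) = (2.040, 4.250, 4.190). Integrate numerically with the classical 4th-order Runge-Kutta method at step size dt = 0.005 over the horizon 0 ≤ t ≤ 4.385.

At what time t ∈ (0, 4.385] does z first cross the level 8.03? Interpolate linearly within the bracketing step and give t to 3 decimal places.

t=0.000: state=(2.040, 4.250, 4.190)
step 1 (dt=0.005): k1=(22.100, 4.459, -2.241), k2=(21.659, 4.695, -1.968), k3=(21.676, 4.688, -1.973), k4=(21.251, 4.919, -1.704); state += dt/6·(k1+2k2+2k3+k4)
t=0.005: state=(2.148, 4.273, 4.180)
t=0.010: state=(2.253, 4.299, 4.173)
t=0.015: state=(2.353, 4.327, 4.168)
continuing one RK4 step at a time; state shown every 40 steps (Δt=0.2):
t=0.200: state=(4.898, 5.985, 5.553)
t=0.340: state=(6.011, 6.394, 8.008)
next step: t=0.345: state=(6.030, 6.374, 8.095) — z has crossed 8.03
linear interpolation between t=0.340 (8.00788) and t=0.345 (8.09522) → t≈0.341

t = 0.341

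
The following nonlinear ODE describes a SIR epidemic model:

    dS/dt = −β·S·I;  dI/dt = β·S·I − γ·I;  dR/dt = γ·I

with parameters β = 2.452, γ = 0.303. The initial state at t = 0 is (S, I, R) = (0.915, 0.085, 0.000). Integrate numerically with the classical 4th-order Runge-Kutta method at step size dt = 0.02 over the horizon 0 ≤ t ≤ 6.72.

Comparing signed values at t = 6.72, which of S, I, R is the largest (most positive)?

t=0.000: state=(0.915, 0.085, 0.000)
step 1 (dt=0.02): k1=(-0.191, 0.165, 0.026), k2=(-0.194, 0.168, 0.026), k3=(-0.194, 0.168, 0.026), k4=(-0.197, 0.171, 0.027); state += dt/6·(k1+2k2+2k3+k4)
t=0.020: state=(0.911, 0.088, 0.001)
t=0.040: state=(0.907, 0.092, 0.001)
t=0.060: state=(0.903, 0.095, 0.002)
continuing one RK4 step at a time; state shown every 25 steps (Δt=0.5):
t=0.500: state=(0.771, 0.208, 0.021)
t=1.000: state=(0.534, 0.400, 0.067)
t=1.500: state=(0.293, 0.567, 0.141)
t=2.000: state=(0.139, 0.628, 0.233)
t=2.500: state=(0.065, 0.608, 0.327)
t=3.000: state=(0.032, 0.553, 0.415)
t=3.500: state=(0.017, 0.489, 0.494)
t=4.000: state=(0.010, 0.427, 0.564)
t=4.500: state=(0.006, 0.370, 0.624)
t=5.000: state=(0.004, 0.320, 0.676)
t=5.500: state=(0.003, 0.276, 0.721)
t=6.000: state=(0.002, 0.238, 0.760)
t=6.500: state=(0.001, 0.205, 0.794)
t=6.720: state=(0.001, 0.192, 0.807)
compare at T: S=0.001, I=0.192, R=0.807

largest component: R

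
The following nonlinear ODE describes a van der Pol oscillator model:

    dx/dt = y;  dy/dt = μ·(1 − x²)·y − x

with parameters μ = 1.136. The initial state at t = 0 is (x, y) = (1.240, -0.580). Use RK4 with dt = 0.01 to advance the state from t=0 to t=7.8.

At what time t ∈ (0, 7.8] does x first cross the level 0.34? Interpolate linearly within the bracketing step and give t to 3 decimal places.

t=0.000: state=(1.240, -0.580)
step 1 (dt=0.01): k1=(-0.580, -0.886), k2=(-0.584, -0.885), k3=(-0.584, -0.885), k4=(-0.589, -0.884); state += dt/6·(k1+2k2+2k3+k4)
t=0.010: state=(1.234, -0.589)
t=0.020: state=(1.228, -0.598)
t=0.030: state=(1.222, -0.607)
continuing one RK4 step at a time; state shown every 50 steps (Δt=0.5):
t=0.500: state=(0.835, -1.067)
t=0.870: state=(0.342, -1.646)
next step: t=0.880: state=(0.325, -1.666) — x has crossed 0.34
linear interpolation between t=0.870 (0.34179) and t=0.880 (0.32522) → t≈0.871

t = 0.871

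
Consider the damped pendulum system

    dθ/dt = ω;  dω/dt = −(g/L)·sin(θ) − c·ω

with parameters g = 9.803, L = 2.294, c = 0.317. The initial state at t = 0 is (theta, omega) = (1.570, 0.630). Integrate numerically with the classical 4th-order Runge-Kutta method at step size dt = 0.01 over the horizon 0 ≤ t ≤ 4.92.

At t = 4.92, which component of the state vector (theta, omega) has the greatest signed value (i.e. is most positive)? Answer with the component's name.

t=0.000: state=(1.570, 0.630)
step 1 (dt=0.01): k1=(0.630, -4.473), k2=(0.608, -4.466), k3=(0.608, -4.466), k4=(0.585, -4.459); state += dt/6·(k1+2k2+2k3+k4)
t=0.010: state=(1.576, 0.585)
t=0.020: state=(1.582, 0.541)
t=0.030: state=(1.587, 0.496)
continuing one RK4 step at a time; state shown every 20 steps (Δt=0.2):
t=0.200: state=(1.608, -0.236)
t=0.400: state=(1.479, -1.049)
t=0.600: state=(1.193, -1.790)
t=0.800: state=(0.774, -2.367)
t=1.000: state=(0.268, -2.631)
t=1.200: state=(-0.250, -2.472)
t=1.400: state=(-0.696, -1.938)
t=1.600: state=(-1.011, -1.190)
t=1.800: state=(-1.168, -0.378)
t=2.000: state=(-1.164, 0.411)
t=2.200: state=(-1.009, 1.122)
t=2.400: state=(-0.725, 1.686)
t=2.600: state=(-0.350, 2.006)
t=2.800: state=(0.056, 2.002)
t=3.000: state=(0.429, 1.675)
t=3.200: state=(0.711, 1.120)
t=3.400: state=(0.869, 0.456)
t=3.600: state=(0.893, -0.216)
t=3.800: state=(0.787, -0.825)
t=4.000: state=(0.572, -1.298)
t=4.200: state=(0.282, -1.562)
t=4.400: state=(-0.035, -1.566)
t=4.600: state=(-0.327, -1.316)
t=4.800: state=(-0.549, -0.878)
t=4.920: state=(-0.636, -0.563)
compare at T: theta=-0.636, omega=-0.563

largest component: omega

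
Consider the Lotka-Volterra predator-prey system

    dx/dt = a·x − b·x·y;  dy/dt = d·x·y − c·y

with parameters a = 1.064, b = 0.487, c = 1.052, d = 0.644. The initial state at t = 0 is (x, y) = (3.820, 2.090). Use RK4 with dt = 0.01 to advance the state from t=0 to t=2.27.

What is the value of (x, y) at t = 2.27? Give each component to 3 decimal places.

(x, y) = (0.522, 2.759)

t=0.000: state=(3.820, 2.090)
step 1 (dt=0.01): k1=(0.176, 2.943), k2=(0.149, 2.965), k3=(0.149, 2.965), k4=(0.121, 2.987); state += dt/6·(k1+2k2+2k3+k4)
t=0.010: state=(3.821, 2.120)
t=0.020: state=(3.822, 2.150)
t=0.030: state=(3.823, 2.180)
continuing one RK4 step at a time; state shown every 10 steps (Δt=0.1):
t=0.100: state=(3.809, 2.406)
t=0.200: state=(3.736, 2.762)
t=0.300: state=(3.599, 3.150)
t=0.400: state=(3.400, 3.553)
t=0.500: state=(3.150, 3.950)
t=0.600: state=(2.864, 4.316)
t=0.700: state=(2.562, 4.627)
t=0.800: state=(2.261, 4.865)
t=0.900: state=(1.976, 5.018)
t=1.000: state=(1.718, 5.087)
t=1.100: state=(1.491, 5.077)
t=1.200: state=(1.298, 4.998)
t=1.300: state=(1.135, 4.865)
t=1.400: state=(1.000, 4.690)
t=1.500: state=(0.890, 4.486)
t=1.600: state=(0.800, 4.263)
t=1.700: state=(0.727, 4.031)
t=1.800: state=(0.668, 3.795)
t=1.900: state=(0.621, 3.560)
t=2.000: state=(0.584, 3.331)
t=2.100: state=(0.556, 3.111)
t=2.200: state=(0.534, 2.900)
t=2.270: state=(0.522, 2.759)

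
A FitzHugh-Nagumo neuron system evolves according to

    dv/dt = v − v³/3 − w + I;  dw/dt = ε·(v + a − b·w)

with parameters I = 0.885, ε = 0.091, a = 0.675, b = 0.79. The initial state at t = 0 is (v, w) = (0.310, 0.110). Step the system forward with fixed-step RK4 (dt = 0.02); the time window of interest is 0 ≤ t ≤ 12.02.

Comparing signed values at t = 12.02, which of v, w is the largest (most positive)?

t=0.000: state=(0.310, 0.110)
step 1 (dt=0.02): k1=(1.075, 0.082), k2=(1.084, 0.083), k3=(1.084, 0.083), k4=(1.093, 0.084); state += dt/6·(k1+2k2+2k3+k4)
t=0.020: state=(0.332, 0.112)
t=0.040: state=(0.354, 0.113)
t=0.060: state=(0.376, 0.115)
continuing one RK4 step at a time; state shown every 25 steps (Δt=0.5):
t=0.500: state=(0.943, 0.164)
t=1.000: state=(1.558, 0.245)
t=1.500: state=(1.849, 0.344)
t=2.000: state=(1.912, 0.446)
t=2.500: state=(1.901, 0.546)
t=3.000: state=(1.871, 0.641)
t=3.500: state=(1.835, 0.732)
t=4.000: state=(1.799, 0.817)
t=4.500: state=(1.762, 0.898)
t=5.000: state=(1.725, 0.974)
t=5.500: state=(1.687, 1.046)
t=6.000: state=(1.649, 1.114)
t=6.500: state=(1.611, 1.178)
t=7.000: state=(1.573, 1.238)
t=7.500: state=(1.534, 1.294)
t=8.000: state=(1.495, 1.346)
t=8.500: state=(1.455, 1.394)
t=9.000: state=(1.414, 1.439)
t=9.500: state=(1.372, 1.481)
t=10.000: state=(1.329, 1.519)
t=10.500: state=(1.284, 1.554)
t=11.000: state=(1.238, 1.586)
t=11.500: state=(1.189, 1.614)
t=12.000: state=(1.137, 1.639)
t=12.020: state=(1.135, 1.640)
compare at T: v=1.135, w=1.640

largest component: w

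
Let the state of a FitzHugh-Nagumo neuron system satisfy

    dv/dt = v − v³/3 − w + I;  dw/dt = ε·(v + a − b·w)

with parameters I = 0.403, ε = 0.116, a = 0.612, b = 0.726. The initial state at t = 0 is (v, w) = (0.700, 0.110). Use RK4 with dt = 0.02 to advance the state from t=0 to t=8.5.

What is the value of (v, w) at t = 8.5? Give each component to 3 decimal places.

t=0.000: state=(0.700, 0.110)
step 1 (dt=0.02): k1=(0.879, 0.143), k2=(0.882, 0.144), k3=(0.882, 0.144), k4=(0.885, 0.145); state += dt/6·(k1+2k2+2k3+k4)
t=0.020: state=(0.718, 0.113)
t=0.040: state=(0.735, 0.116)
t=0.060: state=(0.753, 0.119)
continuing one RK4 step at a time; state shown every 25 steps (Δt=0.5):
t=0.500: state=(1.149, 0.193)
t=1.000: state=(1.493, 0.296)
t=1.500: state=(1.647, 0.408)
t=2.000: state=(1.676, 0.521)
t=2.500: state=(1.652, 0.629)
t=3.000: state=(1.606, 0.730)
t=3.500: state=(1.552, 0.825)
t=4.000: state=(1.492, 0.912)
t=4.500: state=(1.428, 0.992)
t=5.000: state=(1.360, 1.065)
t=5.500: state=(1.287, 1.131)
t=6.000: state=(1.208, 1.190)
t=6.500: state=(1.120, 1.242)
t=7.000: state=(1.019, 1.286)
t=7.500: state=(0.900, 1.322)
t=8.000: state=(0.752, 1.350)
t=8.500: state=(0.555, 1.366)

(v, w) = (0.555, 1.366)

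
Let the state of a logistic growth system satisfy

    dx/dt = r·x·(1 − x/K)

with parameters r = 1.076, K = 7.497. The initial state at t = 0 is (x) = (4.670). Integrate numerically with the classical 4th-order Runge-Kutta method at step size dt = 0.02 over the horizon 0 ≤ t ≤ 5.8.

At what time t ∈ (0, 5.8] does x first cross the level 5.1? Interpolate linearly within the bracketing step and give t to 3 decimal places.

t=0.000: state=(4.670)
step 1 (dt=0.02): k1=(1.895), k2=(1.890), k3=(1.890), k4=(1.885); state += dt/6·(k1+2k2+2k3+k4)
t=0.020: state=(4.708)
t=0.040: state=(4.745)
t=0.060: state=(4.783)
continuing one RK4 step at a time; state shown every 10 steps (Δt=0.2):
t=0.200: state=(5.038)
t=0.220: state=(5.073)
next step: t=0.240: state=(5.108) — x has crossed 5.1
linear interpolation between t=0.220 (5.07325) and t=0.240 (5.10841) → t≈0.235

t = 0.235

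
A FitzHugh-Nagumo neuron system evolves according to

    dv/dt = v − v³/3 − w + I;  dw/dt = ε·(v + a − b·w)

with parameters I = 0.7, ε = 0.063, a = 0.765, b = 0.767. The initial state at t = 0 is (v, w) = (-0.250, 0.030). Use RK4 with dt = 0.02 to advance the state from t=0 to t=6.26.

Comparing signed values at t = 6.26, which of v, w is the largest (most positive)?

largest component: v

t=0.000: state=(-0.250, 0.030)
step 1 (dt=0.02): k1=(0.425, 0.031), k2=(0.429, 0.031), k3=(0.429, 0.031), k4=(0.433, 0.032); state += dt/6·(k1+2k2+2k3+k4)
t=0.020: state=(-0.241, 0.031)
t=0.040: state=(-0.233, 0.031)
t=0.060: state=(-0.224, 0.032)
continuing one RK4 step at a time; state shown every 25 steps (Δt=0.5):
t=0.500: state=(0.018, 0.049)
t=1.000: state=(0.441, 0.079)
t=1.500: state=(1.029, 0.123)
t=2.000: state=(1.565, 0.185)
t=2.500: state=(1.818, 0.258)
t=3.000: state=(1.880, 0.333)
t=3.500: state=(1.876, 0.408)
t=4.000: state=(1.854, 0.480)
t=4.500: state=(1.827, 0.549)
t=5.000: state=(1.799, 0.617)
t=5.500: state=(1.770, 0.681)
t=6.000: state=(1.740, 0.743)
t=6.260: state=(1.725, 0.775)
compare at T: v=1.725, w=0.775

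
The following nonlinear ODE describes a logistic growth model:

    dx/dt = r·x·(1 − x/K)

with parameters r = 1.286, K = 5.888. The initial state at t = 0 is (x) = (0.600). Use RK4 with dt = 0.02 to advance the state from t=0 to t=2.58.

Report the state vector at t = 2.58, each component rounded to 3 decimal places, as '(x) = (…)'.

t=0.000: state=(0.600)
step 1 (dt=0.02): k1=(0.693), k2=(0.700), k3=(0.700), k4=(0.707); state += dt/6·(k1+2k2+2k3+k4)
t=0.020: state=(0.614)
t=0.040: state=(0.628)
t=0.060: state=(0.643)
continuing one RK4 step at a time; state shown every 5 steps (Δt=0.1):
t=0.100: state=(0.673)
t=0.200: state=(0.753)
t=0.300: state=(0.842)
t=0.400: state=(0.939)
t=0.500: state=(1.045)
t=0.600: state=(1.160)
t=0.700: state=(1.285)
t=0.800: state=(1.419)
t=0.900: state=(1.562)
t=1.000: state=(1.714)
t=1.100: state=(1.874)
t=1.200: state=(2.042)
t=1.300: state=(2.217)
t=1.400: state=(2.397)
t=1.500: state=(2.582)
t=1.600: state=(2.770)
t=1.700: state=(2.959)
t=1.800: state=(3.148)
t=1.900: state=(3.335)
t=2.000: state=(3.519)
t=2.100: state=(3.699)
t=2.200: state=(3.872)
t=2.300: state=(4.039)
t=2.400: state=(4.198)
t=2.500: state=(4.349)
t=2.580: state=(4.463)

(x) = (4.463)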